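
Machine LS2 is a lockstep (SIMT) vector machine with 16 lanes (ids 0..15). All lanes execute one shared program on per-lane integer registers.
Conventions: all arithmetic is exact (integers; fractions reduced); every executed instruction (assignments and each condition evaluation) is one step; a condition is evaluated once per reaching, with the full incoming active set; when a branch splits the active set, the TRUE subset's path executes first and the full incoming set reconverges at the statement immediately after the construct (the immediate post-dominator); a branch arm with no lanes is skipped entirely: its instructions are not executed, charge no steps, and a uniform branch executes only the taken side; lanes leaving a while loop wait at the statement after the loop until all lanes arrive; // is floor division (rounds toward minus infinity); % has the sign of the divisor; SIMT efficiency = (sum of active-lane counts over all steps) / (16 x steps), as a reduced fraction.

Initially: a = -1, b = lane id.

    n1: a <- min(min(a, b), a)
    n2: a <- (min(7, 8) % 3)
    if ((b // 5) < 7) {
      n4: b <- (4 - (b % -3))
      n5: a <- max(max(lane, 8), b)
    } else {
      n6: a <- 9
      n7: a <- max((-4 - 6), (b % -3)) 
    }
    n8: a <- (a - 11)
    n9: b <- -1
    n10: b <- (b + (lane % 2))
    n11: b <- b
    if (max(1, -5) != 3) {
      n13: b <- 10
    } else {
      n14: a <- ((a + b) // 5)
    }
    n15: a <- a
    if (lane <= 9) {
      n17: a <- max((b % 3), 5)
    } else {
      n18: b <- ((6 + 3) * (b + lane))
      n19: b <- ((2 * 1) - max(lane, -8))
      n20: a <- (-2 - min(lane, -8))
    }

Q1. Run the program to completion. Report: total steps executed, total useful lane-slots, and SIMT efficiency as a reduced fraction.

Answer: 17 steps, 236 useful, 59/68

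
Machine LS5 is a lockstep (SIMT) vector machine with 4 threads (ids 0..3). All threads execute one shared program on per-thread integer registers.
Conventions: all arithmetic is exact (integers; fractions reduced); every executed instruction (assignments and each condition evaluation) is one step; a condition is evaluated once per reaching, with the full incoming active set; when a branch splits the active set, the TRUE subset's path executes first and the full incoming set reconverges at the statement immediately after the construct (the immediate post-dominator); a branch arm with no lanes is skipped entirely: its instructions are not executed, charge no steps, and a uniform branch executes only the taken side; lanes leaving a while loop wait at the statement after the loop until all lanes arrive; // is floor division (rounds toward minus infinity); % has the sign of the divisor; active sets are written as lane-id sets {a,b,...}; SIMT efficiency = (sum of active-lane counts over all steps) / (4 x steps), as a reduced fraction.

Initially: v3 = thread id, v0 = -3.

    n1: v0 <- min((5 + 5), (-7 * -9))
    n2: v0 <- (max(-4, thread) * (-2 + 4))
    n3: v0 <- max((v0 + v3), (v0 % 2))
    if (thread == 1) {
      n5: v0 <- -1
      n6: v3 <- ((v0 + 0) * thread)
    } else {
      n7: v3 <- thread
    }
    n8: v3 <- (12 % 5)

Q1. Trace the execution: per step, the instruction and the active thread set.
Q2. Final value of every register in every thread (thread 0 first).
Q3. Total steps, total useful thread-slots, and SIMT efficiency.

step 0: v0 <- min((5 + 5), (-7 * -9)) {0,1,2,3}
step 1: v0 <- (max(-4, thread) * (-2 + 4)) {0,1,2,3}
step 2: v0 <- max((v0 + v3), (v0 % 2)) {0,1,2,3}
step 3: eval (thread == 1)           {0,1,2,3}
step 4: v0 <- -1                     {1}
step 5: v3 <- ((v0 + 0) * thread)    {1}
step 6: v3 <- thread                 {0,2,3}
step 7: v3 <- (12 % 5)               {0,1,2,3}

Answer: 8 steps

v3: 2,2,2,2
v0: 0,-1,6,9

steps = 8; useful = 25; efficiency = 25/32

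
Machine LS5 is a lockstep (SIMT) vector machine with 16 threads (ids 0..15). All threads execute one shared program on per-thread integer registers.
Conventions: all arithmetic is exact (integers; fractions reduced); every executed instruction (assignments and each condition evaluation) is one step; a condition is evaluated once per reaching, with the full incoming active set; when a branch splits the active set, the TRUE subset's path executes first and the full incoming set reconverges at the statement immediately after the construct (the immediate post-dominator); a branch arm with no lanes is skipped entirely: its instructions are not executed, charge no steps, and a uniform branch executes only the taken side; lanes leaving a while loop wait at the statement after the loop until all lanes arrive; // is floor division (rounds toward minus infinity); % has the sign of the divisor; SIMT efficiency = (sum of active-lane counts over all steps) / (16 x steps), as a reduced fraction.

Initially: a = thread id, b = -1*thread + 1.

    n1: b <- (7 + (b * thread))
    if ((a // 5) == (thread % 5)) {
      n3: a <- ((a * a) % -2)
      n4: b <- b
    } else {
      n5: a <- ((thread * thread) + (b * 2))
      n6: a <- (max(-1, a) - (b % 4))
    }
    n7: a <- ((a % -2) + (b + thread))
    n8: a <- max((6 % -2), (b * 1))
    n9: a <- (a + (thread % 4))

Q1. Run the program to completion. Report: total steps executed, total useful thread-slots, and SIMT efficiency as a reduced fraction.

Answer: 9 steps, 112 useful, 7/9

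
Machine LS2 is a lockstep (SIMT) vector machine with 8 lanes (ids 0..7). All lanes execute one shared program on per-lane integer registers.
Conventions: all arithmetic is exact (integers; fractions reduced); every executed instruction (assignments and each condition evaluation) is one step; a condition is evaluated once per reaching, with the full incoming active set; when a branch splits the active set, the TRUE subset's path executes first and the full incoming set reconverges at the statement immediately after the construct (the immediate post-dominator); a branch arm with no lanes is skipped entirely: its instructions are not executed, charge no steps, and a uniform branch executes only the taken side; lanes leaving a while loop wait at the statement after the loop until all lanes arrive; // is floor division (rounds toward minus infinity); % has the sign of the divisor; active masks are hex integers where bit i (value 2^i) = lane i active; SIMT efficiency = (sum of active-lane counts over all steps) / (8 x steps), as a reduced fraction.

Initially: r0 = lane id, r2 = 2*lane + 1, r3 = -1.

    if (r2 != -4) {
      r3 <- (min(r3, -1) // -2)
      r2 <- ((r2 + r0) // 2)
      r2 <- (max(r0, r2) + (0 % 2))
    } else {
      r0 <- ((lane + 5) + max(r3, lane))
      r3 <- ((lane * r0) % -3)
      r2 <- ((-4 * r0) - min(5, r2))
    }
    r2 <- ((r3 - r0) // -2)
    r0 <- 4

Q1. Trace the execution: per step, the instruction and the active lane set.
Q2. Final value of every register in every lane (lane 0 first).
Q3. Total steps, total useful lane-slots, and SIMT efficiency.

step 0: eval (r2 != -4)              0xff
step 1: r3 <- (min(r3, -1) // -2)    0xff
step 2: r2 <- ((r2 + r0) // 2)       0xff
step 3: r2 <- (max(r0, r2) + (0 % 2)) 0xff
step 4: r2 <- ((r3 - r0) // -2)      0xff
step 5: r0 <- 4                      0xff

Answer: 6 steps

r0: 4,4,4,4,4,4,4,4
r2: 0,0,1,1,2,2,3,3
r3: 0,0,0,0,0,0,0,0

steps = 6; useful = 48; efficiency = 48/48 = 1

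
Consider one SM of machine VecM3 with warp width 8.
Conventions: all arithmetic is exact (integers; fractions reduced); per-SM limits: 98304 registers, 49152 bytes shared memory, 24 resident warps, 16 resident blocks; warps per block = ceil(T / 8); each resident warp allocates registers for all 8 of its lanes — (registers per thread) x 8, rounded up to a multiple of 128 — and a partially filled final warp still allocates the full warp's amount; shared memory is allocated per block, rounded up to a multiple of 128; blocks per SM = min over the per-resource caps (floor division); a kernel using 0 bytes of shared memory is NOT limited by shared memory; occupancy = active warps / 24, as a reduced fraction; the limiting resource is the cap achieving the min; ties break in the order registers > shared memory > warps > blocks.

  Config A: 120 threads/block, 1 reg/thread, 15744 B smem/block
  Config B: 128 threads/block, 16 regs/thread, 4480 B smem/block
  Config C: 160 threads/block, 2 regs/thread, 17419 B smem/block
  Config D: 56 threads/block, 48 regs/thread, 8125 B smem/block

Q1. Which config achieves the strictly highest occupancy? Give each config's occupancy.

occupancies: A 5/8, B 2/3, C 5/6, D 7/8

Answer: D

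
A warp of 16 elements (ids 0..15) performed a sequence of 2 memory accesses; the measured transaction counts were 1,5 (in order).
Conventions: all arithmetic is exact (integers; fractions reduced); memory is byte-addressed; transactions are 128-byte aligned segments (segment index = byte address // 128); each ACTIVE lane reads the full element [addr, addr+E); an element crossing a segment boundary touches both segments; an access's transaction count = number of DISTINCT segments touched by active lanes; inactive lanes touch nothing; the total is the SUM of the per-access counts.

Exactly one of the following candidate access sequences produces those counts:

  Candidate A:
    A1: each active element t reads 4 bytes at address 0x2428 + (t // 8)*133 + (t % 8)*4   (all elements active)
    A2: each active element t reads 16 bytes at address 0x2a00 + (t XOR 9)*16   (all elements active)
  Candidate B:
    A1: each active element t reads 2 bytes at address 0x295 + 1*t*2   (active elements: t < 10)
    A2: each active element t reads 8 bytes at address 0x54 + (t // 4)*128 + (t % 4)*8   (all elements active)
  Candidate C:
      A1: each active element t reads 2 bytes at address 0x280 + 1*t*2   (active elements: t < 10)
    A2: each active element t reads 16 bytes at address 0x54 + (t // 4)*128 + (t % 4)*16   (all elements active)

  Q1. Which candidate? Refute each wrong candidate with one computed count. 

A: A1 gives 2 transactions, not 1
B: A2 gives 4 transactions, not 5
C: all counts match (1,5)

Answer: C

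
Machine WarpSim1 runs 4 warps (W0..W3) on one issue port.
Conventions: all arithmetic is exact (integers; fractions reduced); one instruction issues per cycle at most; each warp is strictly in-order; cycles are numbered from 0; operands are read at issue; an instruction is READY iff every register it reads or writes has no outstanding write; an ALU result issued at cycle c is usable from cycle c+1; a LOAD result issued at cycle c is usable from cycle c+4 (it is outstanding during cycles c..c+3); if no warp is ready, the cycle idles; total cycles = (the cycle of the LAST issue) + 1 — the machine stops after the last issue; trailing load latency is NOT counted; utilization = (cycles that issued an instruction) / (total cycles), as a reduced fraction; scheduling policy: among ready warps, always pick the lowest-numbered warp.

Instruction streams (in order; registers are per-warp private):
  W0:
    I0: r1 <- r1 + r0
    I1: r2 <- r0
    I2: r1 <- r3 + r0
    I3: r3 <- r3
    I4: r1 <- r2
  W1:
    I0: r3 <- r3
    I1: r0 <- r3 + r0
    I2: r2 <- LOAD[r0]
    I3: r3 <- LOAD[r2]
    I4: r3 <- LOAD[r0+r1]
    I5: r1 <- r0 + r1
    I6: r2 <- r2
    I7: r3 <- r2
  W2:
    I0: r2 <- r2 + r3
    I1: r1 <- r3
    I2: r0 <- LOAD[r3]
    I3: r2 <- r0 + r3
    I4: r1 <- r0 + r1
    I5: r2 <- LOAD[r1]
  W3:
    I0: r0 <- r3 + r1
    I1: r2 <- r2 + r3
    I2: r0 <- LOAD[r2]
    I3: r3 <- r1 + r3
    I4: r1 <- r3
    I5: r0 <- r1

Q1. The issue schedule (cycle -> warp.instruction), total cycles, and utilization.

cycle 0: W0.I0
cycle 1: W0.I1
cycle 2: W0.I2
cycle 3: W0.I3
cycle 4: W0.I4
cycle 5: W1.I0
cycle 6: W1.I1
cycle 7: W1.I2
cycle 8: W2.I0
cycle 9: W2.I1
cycle 10: W2.I2
cycle 11: W1.I3
cycle 12: W3.I0
cycle 13: W3.I1
cycle 14: W2.I3
cycle 15: W1.I4
cycle 16: W1.I5
cycle 17: W1.I6
cycle 18: W2.I4
cycle 19: W1.I7
cycle 20: W2.I5
cycle 21: W3.I2
cycle 22: W3.I3
cycle 23: W3.I4
cycle 24: idle
cycle 25: W3.I5

Answer: 26 cycles, utilization 25/26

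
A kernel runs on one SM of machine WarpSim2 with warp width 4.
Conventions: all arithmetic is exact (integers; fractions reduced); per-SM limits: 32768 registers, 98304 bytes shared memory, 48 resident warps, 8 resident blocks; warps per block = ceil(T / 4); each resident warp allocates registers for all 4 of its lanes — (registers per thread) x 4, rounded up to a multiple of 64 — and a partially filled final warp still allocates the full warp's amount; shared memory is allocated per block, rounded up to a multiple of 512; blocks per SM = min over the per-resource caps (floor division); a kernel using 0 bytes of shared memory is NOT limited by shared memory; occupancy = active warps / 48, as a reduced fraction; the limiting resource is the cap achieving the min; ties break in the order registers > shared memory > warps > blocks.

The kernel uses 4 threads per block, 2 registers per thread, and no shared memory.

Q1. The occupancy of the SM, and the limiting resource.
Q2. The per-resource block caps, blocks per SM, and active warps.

Answer: occupancy 1/6, limited by blocks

registers: 512 blocks
shared memory: no limit (kernel uses none)
warps: 48 blocks
blocks: 8 blocks

Answer: 8 blocks, 8 active warps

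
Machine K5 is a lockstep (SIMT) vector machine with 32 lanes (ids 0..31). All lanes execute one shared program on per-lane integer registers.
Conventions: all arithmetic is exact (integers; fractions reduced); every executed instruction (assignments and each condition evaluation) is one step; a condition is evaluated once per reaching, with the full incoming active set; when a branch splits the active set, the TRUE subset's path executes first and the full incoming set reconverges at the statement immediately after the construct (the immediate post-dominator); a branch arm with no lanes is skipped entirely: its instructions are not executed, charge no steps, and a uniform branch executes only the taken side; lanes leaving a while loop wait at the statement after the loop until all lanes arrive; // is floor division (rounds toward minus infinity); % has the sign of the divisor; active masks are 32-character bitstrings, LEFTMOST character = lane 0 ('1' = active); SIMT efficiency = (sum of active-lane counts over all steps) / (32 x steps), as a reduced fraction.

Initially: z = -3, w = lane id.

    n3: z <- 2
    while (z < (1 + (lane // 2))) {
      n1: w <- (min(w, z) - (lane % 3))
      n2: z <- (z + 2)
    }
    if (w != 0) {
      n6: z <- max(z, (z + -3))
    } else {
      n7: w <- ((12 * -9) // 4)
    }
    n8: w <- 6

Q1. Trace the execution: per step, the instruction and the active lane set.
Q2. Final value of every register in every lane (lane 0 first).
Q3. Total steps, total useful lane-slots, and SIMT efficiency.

step 0: z <- 2                       11111111111111111111111111111111
step 1: eval (z < (1 + (lane // 2))) 11111111111111111111111111111111
step 2: w <- (min(w, z) - (lane % 3)) 00001111111111111111111111111111
step 3: z <- (z + 2)                 00001111111111111111111111111111
step 4: eval (z < (1 + (lane // 2))) 00001111111111111111111111111111
step 5: w <- (min(w, z) - (lane % 3)) 00000000111111111111111111111111
step 6: z <- (z + 2)                 00000000111111111111111111111111
step 7: eval (z < (1 + (lane // 2))) 00000000111111111111111111111111
step 8: w <- (min(w, z) - (lane % 3)) 00000000000011111111111111111111
step 9: z <- (z + 2)                 00000000000011111111111111111111
step 10: eval (z < (1 + (lane // 2))) 00000000000011111111111111111111
step 11: w <- (min(w, z) - (lane % 3)) 00000000000000001111111111111111
step 12: z <- (z + 2)                 00000000000000001111111111111111
step 13: eval (z < (1 + (lane // 2))) 00000000000000001111111111111111
step 14: w <- (min(w, z) - (lane % 3)) 00000000000000000000111111111111
step 15: z <- (z + 2)                 00000000000000000000111111111111
step 16: eval (z < (1 + (lane // 2))) 00000000000000000000111111111111
step 17: w <- (min(w, z) - (lane % 3)) 00000000000000000000000011111111
step 18: z <- (z + 2)                 00000000000000000000000011111111
step 19: eval (z < (1 + (lane // 2))) 00000000000000000000000011111111
step 20: w <- (min(w, z) - (lane % 3)) 00000000000000000000000000001111
step 21: z <- (z + 2)                 00000000000000000000000000001111
step 22: eval (z < (1 + (lane // 2))) 00000000000000000000000000001111
step 23: eval (w != 0)                11111111111111111111111111111111
step 24: z <- max(z, (z + -3))        01111011110111111111111111111111
step 25: w <- ((12 * -9) // 4)        10000100001000000000000000000000
step 26: w <- 6                       11111111111111111111111111111111

Answer: 27 steps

z: 2,2,2,2,4,4,4,4,6,6,6,6,8,8,8,8,10,10,10,10,12,12,12,12,14,14,14,14,16,16,16,16
w: 6,6,6,6,6,6,6,6,6,6,6,6,6,6,6,6,6,6,6,6,6,6,6,6,6,6,6,6,6,6,6,6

steps = 27; useful = 496; efficiency = 496/864 = 31/54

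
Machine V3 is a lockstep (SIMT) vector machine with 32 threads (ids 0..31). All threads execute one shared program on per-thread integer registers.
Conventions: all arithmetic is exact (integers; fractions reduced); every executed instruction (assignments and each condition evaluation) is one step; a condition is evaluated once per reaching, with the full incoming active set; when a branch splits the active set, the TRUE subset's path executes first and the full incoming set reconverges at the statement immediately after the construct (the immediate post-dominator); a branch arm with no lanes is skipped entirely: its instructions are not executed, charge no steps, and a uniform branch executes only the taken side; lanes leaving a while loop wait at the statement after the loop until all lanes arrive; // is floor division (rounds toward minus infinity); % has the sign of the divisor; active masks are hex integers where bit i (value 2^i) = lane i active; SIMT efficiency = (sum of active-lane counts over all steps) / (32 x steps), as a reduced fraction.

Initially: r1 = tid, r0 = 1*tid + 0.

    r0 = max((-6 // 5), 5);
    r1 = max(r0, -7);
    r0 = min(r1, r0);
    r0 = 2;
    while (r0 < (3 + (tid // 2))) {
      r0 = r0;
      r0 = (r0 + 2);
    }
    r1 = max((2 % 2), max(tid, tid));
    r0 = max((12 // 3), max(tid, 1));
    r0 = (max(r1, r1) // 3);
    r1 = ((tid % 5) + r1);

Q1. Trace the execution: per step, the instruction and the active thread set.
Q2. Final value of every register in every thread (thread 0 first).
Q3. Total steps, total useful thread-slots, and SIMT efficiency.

step 0: r0 <- max((-6 // 5), 5)      0xffffffff
step 1: r1 <- max(r0, -7)            0xffffffff
step 2: r0 <- min(r1, r0)            0xffffffff
step 3: r0 <- 2                      0xffffffff
step 4: eval (r0 < (3 + (tid // 2))) 0xffffffff
step 5: r0 <- r0                     0xffffffff
step 6: r0 <- (r0 + 2)               0xffffffff
step 7: eval (r0 < (3 + (tid // 2))) 0xffffffff
step 8: r0 <- r0                     0xfffffff0
step 9: r0 <- (r0 + 2)               0xfffffff0
step 10: eval (r0 < (3 + (tid // 2))) 0xfffffff0
step 11: r0 <- r0                     0xffffff00
step 12: r0 <- (r0 + 2)               0xffffff00
step 13: eval (r0 < (3 + (tid // 2))) 0xffffff00
step 14: r0 <- r0                     0xfffff000
step 15: r0 <- (r0 + 2)               0xfffff000
step 16: eval (r0 < (3 + (tid // 2))) 0xfffff000
step 17: r0 <- r0                     0xffff0000
step 18: r0 <- (r0 + 2)               0xffff0000
step 19: eval (r0 < (3 + (tid // 2))) 0xffff0000
step 20: r0 <- r0                     0xfff00000
step 21: r0 <- (r0 + 2)               0xfff00000
step 22: eval (r0 < (3 + (tid // 2))) 0xfff00000
step 23: r0 <- r0                     0xff000000
step 24: r0 <- (r0 + 2)               0xff000000
step 25: eval (r0 < (3 + (tid // 2))) 0xff000000
step 26: r0 <- r0                     0xf0000000
step 27: r0 <- (r0 + 2)               0xf0000000
step 28: eval (r0 < (3 + (tid // 2))) 0xf0000000
step 29: r1 <- max((2 % 2), max(tid, tid)) 0xffffffff
step 30: r0 <- max((12 // 3), max(tid, 1)) 0xffffffff
step 31: r0 <- (max(r1, r1) // 3)     0xffffffff
step 32: r1 <- ((tid % 5) + r1)       0xffffffff

Answer: 33 steps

r1: 0,2,4,6,8,5,7,9,11,13,10,12,14,16,18,15,17,19,21,23,20,22,24,26,28,25,27,29,31,33,30,32
r0: 0,0,0,1,1,1,2,2,2,3,3,3,4,4,4,5,5,5,6,6,6,7,7,7,8,8,8,9,9,9,10,10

steps = 33; useful = 720; efficiency = 720/1056 = 15/22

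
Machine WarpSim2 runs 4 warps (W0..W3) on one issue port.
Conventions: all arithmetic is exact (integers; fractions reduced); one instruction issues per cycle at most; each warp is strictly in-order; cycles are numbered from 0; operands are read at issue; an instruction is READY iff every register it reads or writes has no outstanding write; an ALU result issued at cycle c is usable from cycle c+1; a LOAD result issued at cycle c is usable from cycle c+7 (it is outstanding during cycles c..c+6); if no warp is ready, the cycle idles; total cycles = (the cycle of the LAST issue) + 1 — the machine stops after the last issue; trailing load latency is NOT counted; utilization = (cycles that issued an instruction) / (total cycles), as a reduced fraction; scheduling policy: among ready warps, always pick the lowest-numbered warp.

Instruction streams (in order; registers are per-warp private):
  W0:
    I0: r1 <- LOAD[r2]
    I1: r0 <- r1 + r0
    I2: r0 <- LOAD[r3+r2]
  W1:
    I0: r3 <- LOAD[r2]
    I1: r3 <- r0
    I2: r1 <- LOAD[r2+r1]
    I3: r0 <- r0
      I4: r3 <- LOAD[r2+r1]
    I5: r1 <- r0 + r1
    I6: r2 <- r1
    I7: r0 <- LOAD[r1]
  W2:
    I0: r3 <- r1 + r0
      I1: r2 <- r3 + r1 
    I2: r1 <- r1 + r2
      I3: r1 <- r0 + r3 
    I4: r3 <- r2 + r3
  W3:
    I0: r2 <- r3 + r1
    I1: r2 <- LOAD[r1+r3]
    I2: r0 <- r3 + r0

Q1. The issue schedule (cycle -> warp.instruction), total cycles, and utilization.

cycle 0: W0.I0
cycle 1: W1.I0
cycle 2: W2.I0
cycle 3: W2.I1
cycle 4: W2.I2
cycle 5: W2.I3
cycle 6: W2.I4
cycle 7: W0.I1
cycle 8: W0.I2
cycle 9: W1.I1
cycle 10: W1.I2
cycle 11: W1.I3
cycle 12: W3.I0
cycle 13: W3.I1
cycle 14: W3.I2
cycle 15: idle
cycle 16: idle
cycle 17: W1.I4
cycle 18: W1.I5
cycle 19: W1.I6
cycle 20: W1.I7

Answer: 21 cycles, utilization 19/21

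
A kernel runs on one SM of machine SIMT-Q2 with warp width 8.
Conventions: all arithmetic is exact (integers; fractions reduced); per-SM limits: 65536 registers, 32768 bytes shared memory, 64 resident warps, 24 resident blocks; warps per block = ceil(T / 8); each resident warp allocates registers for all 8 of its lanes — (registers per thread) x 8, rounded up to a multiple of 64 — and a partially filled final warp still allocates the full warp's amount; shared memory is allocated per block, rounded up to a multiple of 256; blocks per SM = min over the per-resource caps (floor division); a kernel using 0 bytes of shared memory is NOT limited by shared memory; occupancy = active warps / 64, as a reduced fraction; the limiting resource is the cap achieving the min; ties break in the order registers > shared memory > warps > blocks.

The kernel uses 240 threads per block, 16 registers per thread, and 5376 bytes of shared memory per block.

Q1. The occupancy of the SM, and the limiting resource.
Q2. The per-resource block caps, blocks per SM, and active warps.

Answer: occupancy 15/16, limited by warps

registers: 17 blocks
shared memory: 6 blocks
warps: 2 blocks
blocks: 24 blocks

Answer: 2 blocks, 60 active warps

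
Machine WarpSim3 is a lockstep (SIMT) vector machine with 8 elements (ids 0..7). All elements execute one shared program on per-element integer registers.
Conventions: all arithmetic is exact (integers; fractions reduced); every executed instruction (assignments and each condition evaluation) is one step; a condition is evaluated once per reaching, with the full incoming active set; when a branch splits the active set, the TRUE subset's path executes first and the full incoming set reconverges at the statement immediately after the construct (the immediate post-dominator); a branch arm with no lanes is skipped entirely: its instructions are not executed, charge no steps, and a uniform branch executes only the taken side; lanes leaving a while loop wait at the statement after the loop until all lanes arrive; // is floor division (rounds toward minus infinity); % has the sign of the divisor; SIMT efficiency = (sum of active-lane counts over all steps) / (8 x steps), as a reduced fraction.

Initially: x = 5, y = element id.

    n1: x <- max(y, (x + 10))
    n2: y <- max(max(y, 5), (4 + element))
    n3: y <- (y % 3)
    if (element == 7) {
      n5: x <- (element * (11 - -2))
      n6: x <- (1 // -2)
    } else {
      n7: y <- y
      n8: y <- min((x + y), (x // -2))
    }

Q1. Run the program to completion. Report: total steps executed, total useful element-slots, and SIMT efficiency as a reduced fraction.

Answer: 8 steps, 48 useful, 3/4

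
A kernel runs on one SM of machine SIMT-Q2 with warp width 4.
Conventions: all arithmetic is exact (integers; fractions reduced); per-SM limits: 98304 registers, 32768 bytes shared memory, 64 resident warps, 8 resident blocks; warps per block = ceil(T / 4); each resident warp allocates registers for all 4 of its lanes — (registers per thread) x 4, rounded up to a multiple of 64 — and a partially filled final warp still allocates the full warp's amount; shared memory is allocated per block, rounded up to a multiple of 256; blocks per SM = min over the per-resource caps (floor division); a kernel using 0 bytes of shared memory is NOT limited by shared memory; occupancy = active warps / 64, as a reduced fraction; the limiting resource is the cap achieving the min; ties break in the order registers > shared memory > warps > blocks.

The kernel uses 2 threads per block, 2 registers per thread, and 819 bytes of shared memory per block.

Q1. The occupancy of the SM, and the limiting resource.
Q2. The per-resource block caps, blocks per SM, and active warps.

Answer: occupancy 1/8, limited by blocks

registers: 1536 blocks
shared memory: 32 blocks
warps: 64 blocks
blocks: 8 blocks

Answer: 8 blocks, 8 active warps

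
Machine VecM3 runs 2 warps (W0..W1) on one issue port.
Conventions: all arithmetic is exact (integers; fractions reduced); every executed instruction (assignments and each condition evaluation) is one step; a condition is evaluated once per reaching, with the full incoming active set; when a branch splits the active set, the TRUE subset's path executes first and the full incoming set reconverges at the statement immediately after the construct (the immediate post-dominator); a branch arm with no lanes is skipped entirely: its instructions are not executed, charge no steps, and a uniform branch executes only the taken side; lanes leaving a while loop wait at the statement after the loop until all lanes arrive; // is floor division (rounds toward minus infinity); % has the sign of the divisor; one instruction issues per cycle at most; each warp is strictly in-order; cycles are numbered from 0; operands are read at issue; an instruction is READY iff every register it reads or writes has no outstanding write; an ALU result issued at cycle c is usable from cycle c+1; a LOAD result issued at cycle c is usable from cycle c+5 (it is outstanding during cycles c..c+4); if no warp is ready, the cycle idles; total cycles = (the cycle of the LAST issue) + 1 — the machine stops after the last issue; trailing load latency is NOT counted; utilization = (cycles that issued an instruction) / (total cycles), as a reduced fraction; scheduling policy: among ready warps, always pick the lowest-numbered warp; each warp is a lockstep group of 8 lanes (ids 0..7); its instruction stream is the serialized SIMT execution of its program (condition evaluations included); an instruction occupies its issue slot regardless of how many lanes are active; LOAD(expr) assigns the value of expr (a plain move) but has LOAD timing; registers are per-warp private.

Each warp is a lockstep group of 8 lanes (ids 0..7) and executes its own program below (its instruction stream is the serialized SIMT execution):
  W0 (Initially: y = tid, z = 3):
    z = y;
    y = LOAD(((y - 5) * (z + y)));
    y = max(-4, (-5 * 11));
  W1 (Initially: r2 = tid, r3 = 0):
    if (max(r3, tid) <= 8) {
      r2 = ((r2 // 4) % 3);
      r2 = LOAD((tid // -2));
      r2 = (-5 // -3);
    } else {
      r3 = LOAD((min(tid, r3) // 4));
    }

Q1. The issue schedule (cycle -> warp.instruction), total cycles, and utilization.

cycle 0: W0.I0
cycle 1: W0.I1
cycle 2: W1.I0
cycle 3: W1.I1
cycle 4: W1.I2
cycle 5: idle
cycle 6: W0.I2
cycle 7: idle
cycle 8: idle
cycle 9: W1.I3

Answer: 10 cycles, utilization 7/10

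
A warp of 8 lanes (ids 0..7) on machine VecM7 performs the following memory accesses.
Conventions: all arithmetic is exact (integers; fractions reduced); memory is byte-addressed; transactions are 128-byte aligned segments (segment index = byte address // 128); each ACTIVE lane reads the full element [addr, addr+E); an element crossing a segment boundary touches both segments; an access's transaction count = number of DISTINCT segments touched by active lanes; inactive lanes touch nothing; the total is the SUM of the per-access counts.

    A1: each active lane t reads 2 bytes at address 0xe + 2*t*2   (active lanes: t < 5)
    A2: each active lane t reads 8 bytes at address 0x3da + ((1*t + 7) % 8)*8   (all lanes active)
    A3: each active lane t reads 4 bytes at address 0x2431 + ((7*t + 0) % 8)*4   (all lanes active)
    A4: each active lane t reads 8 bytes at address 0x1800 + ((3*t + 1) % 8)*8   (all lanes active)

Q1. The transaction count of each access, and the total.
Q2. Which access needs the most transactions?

A1: 1 transaction
A2: 2 transactions
A3: 1 transaction
A4: 1 transaction

Answer: 1,2,1,1; total 5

Answer: A2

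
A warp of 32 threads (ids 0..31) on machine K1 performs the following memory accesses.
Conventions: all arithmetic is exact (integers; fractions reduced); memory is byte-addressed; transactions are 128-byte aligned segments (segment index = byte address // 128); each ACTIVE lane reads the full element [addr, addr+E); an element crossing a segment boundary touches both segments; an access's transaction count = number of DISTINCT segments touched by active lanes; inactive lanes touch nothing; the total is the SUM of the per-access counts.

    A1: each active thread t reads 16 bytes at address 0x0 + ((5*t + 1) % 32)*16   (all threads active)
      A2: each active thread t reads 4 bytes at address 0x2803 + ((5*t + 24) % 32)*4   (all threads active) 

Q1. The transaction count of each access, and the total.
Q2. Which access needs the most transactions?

A1: 4 transactions
A2: 2 transactions

Answer: 4,2; total 6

Answer: A1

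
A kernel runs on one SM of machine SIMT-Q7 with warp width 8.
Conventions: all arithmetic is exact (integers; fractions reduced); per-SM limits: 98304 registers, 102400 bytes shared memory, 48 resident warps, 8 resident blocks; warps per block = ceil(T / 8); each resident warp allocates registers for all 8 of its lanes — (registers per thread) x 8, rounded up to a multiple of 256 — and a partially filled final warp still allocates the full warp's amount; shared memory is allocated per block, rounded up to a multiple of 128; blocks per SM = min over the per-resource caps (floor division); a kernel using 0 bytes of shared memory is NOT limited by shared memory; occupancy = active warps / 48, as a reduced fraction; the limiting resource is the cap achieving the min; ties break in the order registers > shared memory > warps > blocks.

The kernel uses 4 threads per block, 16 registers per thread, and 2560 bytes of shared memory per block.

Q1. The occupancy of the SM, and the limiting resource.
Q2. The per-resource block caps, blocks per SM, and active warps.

Answer: occupancy 1/6, limited by blocks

registers: 384 blocks
shared memory: 40 blocks
warps: 48 blocks
blocks: 8 blocks

Answer: 8 blocks, 8 active warps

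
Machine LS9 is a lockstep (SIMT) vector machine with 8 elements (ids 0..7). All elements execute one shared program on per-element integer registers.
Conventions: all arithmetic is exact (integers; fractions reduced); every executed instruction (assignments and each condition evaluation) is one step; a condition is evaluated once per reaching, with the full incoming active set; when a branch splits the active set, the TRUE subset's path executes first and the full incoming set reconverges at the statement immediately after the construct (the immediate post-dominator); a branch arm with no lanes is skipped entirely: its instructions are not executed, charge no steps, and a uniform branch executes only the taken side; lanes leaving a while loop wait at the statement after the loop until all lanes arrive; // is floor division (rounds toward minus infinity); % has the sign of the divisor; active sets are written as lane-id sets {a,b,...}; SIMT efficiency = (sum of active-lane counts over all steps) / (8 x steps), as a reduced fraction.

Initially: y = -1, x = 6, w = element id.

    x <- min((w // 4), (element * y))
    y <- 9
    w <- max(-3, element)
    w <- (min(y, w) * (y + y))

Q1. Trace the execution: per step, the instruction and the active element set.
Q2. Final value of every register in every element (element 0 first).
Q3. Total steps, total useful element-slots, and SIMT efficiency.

step 0: x <- min((w // 4), (element * y)) {0,1,2,3,4,5,6,7}
step 1: y <- 9                       {0,1,2,3,4,5,6,7}
step 2: w <- max(-3, element)        {0,1,2,3,4,5,6,7}
step 3: w <- (min(y, w) * (y + y))   {0,1,2,3,4,5,6,7}

Answer: 4 steps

y: 9,9,9,9,9,9,9,9
x: 0,-1,-2,-3,-4,-5,-6,-7
w: 0,18,36,54,72,90,108,126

steps = 4; useful = 32; efficiency = 32/32 = 1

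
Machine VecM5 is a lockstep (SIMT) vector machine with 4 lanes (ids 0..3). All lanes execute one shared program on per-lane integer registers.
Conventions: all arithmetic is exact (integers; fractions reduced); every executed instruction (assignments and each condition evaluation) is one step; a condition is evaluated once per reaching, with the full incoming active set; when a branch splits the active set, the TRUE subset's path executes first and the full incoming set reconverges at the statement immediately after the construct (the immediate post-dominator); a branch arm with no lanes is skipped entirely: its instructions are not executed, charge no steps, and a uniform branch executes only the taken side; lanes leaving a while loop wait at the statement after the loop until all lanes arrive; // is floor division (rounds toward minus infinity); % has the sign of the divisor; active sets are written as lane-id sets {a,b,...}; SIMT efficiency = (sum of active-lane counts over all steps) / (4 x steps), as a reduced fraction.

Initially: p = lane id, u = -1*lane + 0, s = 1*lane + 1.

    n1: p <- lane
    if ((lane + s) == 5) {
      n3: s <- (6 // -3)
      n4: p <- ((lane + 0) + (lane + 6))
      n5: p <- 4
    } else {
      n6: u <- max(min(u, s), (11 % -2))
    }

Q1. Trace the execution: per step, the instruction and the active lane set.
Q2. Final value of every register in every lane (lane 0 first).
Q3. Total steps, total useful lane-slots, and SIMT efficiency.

step 0: p <- lane                    {0,1,2,3}
step 1: eval ((lane + s) == 5)       {0,1,2,3}
step 2: s <- (6 // -3)               {2}
step 3: p <- ((lane + 0) + (lane + 6)) {2}
step 4: p <- 4                       {2}
step 5: u <- max(min(u, s), (11 % -2)) {0,1,3}

Answer: 6 steps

p: 0,1,4,3
u: 0,-1,-2,-1
s: 1,2,-2,4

steps = 6; useful = 14; efficiency = 14/24 = 7/12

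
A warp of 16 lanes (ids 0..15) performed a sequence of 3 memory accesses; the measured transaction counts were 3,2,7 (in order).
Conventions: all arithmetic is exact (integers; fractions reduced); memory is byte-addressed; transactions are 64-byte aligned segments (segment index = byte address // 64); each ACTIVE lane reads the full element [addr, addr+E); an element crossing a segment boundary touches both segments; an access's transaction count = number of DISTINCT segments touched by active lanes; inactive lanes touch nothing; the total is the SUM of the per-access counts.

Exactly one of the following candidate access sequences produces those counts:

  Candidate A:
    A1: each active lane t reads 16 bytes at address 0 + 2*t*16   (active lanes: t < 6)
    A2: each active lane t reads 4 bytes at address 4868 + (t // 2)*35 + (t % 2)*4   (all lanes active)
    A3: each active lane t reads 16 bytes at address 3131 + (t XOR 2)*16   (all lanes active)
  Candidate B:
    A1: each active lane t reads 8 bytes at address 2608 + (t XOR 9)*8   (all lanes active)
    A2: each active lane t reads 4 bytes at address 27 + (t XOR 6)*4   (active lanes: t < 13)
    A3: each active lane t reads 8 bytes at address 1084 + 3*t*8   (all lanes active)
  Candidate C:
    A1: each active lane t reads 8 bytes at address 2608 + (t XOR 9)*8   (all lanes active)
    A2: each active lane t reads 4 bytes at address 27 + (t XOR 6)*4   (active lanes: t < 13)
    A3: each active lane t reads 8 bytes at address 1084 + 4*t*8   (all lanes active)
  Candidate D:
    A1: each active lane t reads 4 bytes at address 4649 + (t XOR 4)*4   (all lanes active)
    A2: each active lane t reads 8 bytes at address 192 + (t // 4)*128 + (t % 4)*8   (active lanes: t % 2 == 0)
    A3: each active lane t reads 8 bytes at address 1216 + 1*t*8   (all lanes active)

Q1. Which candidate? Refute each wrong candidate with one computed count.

A: A2 gives 5 transactions, not 2
C: A3 gives 9 transactions, not 7
D: A1 gives 2 transactions, not 3
B: all counts match (3,2,7)

Answer: B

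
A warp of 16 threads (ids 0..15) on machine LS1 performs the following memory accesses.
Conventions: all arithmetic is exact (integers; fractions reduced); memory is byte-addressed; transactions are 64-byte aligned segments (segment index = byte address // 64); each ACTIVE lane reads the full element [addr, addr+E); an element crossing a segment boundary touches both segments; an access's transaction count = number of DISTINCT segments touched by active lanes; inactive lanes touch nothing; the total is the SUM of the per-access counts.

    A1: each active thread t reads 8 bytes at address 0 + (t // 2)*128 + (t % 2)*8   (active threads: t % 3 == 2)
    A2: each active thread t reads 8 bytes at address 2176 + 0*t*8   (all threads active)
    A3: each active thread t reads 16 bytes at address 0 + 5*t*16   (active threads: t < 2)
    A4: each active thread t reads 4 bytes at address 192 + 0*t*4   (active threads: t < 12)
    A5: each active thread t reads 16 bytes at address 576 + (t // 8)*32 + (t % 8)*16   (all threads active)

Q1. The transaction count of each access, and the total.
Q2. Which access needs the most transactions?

A1: 5 transactions
A2: 1 transaction
A3: 2 transactions
A4: 1 transaction
A5: 3 transactions

Answer: 5,1,2,1,3; total 12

Answer: A1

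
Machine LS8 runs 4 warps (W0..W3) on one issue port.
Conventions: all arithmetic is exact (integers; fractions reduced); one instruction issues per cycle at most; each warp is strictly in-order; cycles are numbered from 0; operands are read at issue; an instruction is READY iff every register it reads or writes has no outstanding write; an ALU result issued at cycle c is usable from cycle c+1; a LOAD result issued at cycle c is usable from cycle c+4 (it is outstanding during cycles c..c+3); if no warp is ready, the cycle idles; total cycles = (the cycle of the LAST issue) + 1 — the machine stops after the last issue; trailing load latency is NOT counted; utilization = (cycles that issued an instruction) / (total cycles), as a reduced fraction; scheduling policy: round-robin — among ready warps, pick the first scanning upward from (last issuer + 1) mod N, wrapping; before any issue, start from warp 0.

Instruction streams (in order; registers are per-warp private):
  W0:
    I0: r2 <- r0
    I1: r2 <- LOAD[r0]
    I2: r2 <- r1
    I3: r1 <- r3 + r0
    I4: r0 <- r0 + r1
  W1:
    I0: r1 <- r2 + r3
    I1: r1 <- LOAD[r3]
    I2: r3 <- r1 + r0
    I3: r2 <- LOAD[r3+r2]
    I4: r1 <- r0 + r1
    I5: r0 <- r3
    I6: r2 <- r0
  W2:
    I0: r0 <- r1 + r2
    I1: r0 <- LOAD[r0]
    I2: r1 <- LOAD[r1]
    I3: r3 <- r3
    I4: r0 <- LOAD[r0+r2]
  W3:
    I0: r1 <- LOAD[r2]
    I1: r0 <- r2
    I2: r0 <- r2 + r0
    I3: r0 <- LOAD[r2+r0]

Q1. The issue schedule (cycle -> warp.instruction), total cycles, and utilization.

cycle 0: W0.I0
cycle 1: W1.I0
cycle 2: W2.I0
cycle 3: W3.I0
cycle 4: W0.I1
cycle 5: W1.I1
cycle 6: W2.I1
cycle 7: W3.I1
cycle 8: W0.I2
cycle 9: W1.I2
cycle 10: W2.I2
cycle 11: W3.I2
cycle 12: W0.I3
cycle 13: W1.I3
cycle 14: W2.I3
cycle 15: W3.I3
cycle 16: W0.I4
cycle 17: W1.I4
cycle 18: W2.I4
cycle 19: W1.I5
cycle 20: W1.I6

Answer: 21 cycles, utilization 1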